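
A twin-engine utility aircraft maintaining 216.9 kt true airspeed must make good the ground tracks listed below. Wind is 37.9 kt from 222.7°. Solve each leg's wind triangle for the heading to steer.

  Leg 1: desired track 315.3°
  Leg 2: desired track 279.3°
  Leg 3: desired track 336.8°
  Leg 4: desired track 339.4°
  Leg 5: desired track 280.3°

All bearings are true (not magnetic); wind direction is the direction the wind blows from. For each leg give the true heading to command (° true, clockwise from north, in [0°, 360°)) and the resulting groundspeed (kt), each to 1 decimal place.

Leg 1: desired track 315.3°; wind correction -10.1° → command heading 305.2°, groundspeed 215.3 kt
Leg 2: desired track 279.3°; wind correction -8.4° → command heading 270.9°, groundspeed 193.7 kt
Leg 3: desired track 336.8°; wind correction -9.2° → command heading 327.6°, groundspeed 229.6 kt
Leg 4: desired track 339.4°; wind correction -9.0° → command heading 330.4°, groundspeed 231.3 kt
Leg 5: desired track 280.3°; wind correction -8.5° → command heading 271.8°, groundspeed 194.2 kt

Leg 1: heading=305.2°, groundspeed=215.3 kt
Leg 2: heading=270.9°, groundspeed=193.7 kt
Leg 3: heading=327.6°, groundspeed=229.6 kt
Leg 4: heading=330.4°, groundspeed=231.3 kt
Leg 5: heading=271.8°, groundspeed=194.2 kt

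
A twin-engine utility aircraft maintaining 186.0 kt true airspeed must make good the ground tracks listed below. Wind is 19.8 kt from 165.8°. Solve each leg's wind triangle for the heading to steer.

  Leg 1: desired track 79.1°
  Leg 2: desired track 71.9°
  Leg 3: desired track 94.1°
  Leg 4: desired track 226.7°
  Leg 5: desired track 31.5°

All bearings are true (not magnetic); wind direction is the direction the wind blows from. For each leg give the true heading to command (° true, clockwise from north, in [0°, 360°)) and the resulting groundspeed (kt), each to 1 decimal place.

Leg 1: heading=85.2°, groundspeed=183.8 kt
Leg 2: heading=78.0°, groundspeed=186.3 kt
Leg 3: heading=99.9°, groundspeed=178.8 kt
Leg 4: heading=221.4°, groundspeed=175.6 kt
Leg 5: heading=35.9°, groundspeed=199.3 kt

Leg 1: desired track 79.1°; wind correction +6.1° → command heading 85.2°, groundspeed 183.8 kt
Leg 2: desired track 71.9°; wind correction +6.1° → command heading 78.0°, groundspeed 186.3 kt
Leg 3: desired track 94.1°; wind correction +5.8° → command heading 99.9°, groundspeed 178.8 kt
Leg 4: desired track 226.7°; wind correction -5.3° → command heading 221.4°, groundspeed 175.6 kt
Leg 5: desired track 31.5°; wind correction +4.4° → command heading 35.9°, groundspeed 199.3 kt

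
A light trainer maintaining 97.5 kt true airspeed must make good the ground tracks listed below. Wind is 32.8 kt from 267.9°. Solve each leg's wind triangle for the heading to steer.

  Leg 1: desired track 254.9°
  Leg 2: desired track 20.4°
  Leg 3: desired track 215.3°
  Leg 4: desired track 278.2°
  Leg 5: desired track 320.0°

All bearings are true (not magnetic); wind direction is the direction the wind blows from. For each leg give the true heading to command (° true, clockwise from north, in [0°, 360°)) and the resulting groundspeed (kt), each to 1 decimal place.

Leg 1: heading=259.2°, groundspeed=65.3 kt
Leg 2: heading=2.3°, groundspeed=105.2 kt
Leg 3: heading=230.8°, groundspeed=74.0 kt
Leg 4: heading=274.8°, groundspeed=65.1 kt
Leg 5: heading=304.6°, groundspeed=73.9 kt

Leg 1: desired track 254.9°; wind correction +4.3° → command heading 259.2°, groundspeed 65.3 kt
Leg 2: desired track 20.4°; wind correction -18.1° → command heading 2.3°, groundspeed 105.2 kt
Leg 3: desired track 215.3°; wind correction +15.5° → command heading 230.8°, groundspeed 74.0 kt
Leg 4: desired track 278.2°; wind correction -3.4° → command heading 274.8°, groundspeed 65.1 kt
Leg 5: desired track 320.0°; wind correction -15.4° → command heading 304.6°, groundspeed 73.9 kt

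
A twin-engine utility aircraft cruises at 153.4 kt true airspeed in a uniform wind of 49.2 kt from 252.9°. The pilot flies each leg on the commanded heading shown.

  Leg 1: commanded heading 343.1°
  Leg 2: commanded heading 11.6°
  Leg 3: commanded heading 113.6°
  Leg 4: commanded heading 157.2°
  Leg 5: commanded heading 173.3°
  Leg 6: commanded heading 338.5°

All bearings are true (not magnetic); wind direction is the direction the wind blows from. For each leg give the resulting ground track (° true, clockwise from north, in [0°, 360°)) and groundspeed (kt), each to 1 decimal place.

Leg 1: track=0.9°, groundspeed=161.3 kt
Leg 2: track=25.3°, groundspeed=182.2 kt
Leg 3: track=104.1°, groundspeed=193.4 kt
Leg 4: track=140.0°, groundspeed=165.7 kt
Leg 5: track=154.8°, groundspeed=152.4 kt
Leg 6: track=356.7°, groundspeed=157.5 kt

Leg 1: heading 343.1°; drift +17.8° → track 0.9°, groundspeed 161.3 kt
Leg 2: heading 11.6°; drift +13.7° → track 25.3°, groundspeed 182.2 kt
Leg 3: heading 113.6°; drift -9.5° → track 104.1°, groundspeed 193.4 kt
Leg 4: heading 157.2°; drift -17.2° → track 140.0°, groundspeed 165.7 kt
Leg 5: heading 173.3°; drift -18.5° → track 154.8°, groundspeed 152.4 kt
Leg 6: heading 338.5°; drift +18.2° → track 356.7°, groundspeed 157.5 kt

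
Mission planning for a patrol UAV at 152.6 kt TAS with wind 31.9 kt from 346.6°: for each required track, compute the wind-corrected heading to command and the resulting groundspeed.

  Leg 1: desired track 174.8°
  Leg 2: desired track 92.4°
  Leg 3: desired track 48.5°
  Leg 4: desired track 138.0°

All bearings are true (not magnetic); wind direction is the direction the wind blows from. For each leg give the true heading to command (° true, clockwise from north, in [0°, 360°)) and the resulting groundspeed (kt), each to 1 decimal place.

Leg 1: heading=176.5°, groundspeed=184.1 kt
Leg 2: heading=80.8°, groundspeed=158.2 kt
Leg 3: heading=37.9°, groundspeed=135.0 kt
Leg 4: heading=132.3°, groundspeed=179.8 kt

Leg 1: desired track 174.8°; wind correction +1.7° → command heading 176.5°, groundspeed 184.1 kt
Leg 2: desired track 92.4°; wind correction -11.6° → command heading 80.8°, groundspeed 158.2 kt
Leg 3: desired track 48.5°; wind correction -10.6° → command heading 37.9°, groundspeed 135.0 kt
Leg 4: desired track 138.0°; wind correction -5.7° → command heading 132.3°, groundspeed 179.8 kt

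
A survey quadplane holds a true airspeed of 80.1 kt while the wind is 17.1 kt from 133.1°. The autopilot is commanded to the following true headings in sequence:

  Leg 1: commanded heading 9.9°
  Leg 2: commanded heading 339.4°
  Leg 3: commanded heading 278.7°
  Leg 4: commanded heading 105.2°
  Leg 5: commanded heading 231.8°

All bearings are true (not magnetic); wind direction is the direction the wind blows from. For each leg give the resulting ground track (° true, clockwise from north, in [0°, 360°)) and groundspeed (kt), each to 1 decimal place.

Leg 1: track=0.8°, groundspeed=90.6 kt
Leg 2: track=334.9°, groundspeed=95.7 kt
Leg 3: track=284.6°, groundspeed=94.7 kt
Leg 4: track=98.2°, groundspeed=65.5 kt
Leg 5: track=243.4°, groundspeed=84.4 kt

Leg 1: heading 9.9°; drift -9.1° → track 0.8°, groundspeed 90.6 kt
Leg 2: heading 339.4°; drift -4.5° → track 334.9°, groundspeed 95.7 kt
Leg 3: heading 278.7°; drift +5.9° → track 284.6°, groundspeed 94.7 kt
Leg 4: heading 105.2°; drift -7.0° → track 98.2°, groundspeed 65.5 kt
Leg 5: heading 231.8°; drift +11.6° → track 243.4°, groundspeed 84.4 kt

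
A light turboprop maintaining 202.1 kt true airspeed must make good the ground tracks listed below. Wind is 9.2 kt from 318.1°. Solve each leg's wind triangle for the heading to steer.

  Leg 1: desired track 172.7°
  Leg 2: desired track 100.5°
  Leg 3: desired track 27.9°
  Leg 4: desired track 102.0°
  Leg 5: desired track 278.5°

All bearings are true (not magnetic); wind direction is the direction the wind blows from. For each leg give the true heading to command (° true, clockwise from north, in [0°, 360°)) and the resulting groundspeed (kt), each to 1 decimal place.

Leg 1: heading=174.2°, groundspeed=209.6 kt
Leg 2: heading=98.9°, groundspeed=209.3 kt
Leg 3: heading=25.5°, groundspeed=198.7 kt
Leg 4: heading=100.5°, groundspeed=209.5 kt
Leg 5: heading=280.2°, groundspeed=194.9 kt

Leg 1: desired track 172.7°; wind correction +1.5° → command heading 174.2°, groundspeed 209.6 kt
Leg 2: desired track 100.5°; wind correction -1.6° → command heading 98.9°, groundspeed 209.3 kt
Leg 3: desired track 27.9°; wind correction -2.4° → command heading 25.5°, groundspeed 198.7 kt
Leg 4: desired track 102.0°; wind correction -1.5° → command heading 100.5°, groundspeed 209.5 kt
Leg 5: desired track 278.5°; wind correction +1.7° → command heading 280.2°, groundspeed 194.9 kt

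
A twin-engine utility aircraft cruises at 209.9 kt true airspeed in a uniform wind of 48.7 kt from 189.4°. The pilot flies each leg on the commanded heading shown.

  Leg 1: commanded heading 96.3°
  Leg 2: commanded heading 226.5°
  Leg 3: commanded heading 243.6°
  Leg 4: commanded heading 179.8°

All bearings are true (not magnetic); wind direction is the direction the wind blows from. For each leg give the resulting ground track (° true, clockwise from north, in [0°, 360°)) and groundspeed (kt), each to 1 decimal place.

Leg 1: track=83.4°, groundspeed=218.0 kt
Leg 2: track=236.2°, groundspeed=173.6 kt
Leg 3: track=255.9°, groundspeed=185.7 kt
Leg 4: track=176.9°, groundspeed=162.1 kt

Leg 1: heading 96.3°; drift -12.9° → track 83.4°, groundspeed 218.0 kt
Leg 2: heading 226.5°; drift +9.7° → track 236.2°, groundspeed 173.6 kt
Leg 3: heading 243.6°; drift +12.3° → track 255.9°, groundspeed 185.7 kt
Leg 4: heading 179.8°; drift -2.9° → track 176.9°, groundspeed 162.1 kt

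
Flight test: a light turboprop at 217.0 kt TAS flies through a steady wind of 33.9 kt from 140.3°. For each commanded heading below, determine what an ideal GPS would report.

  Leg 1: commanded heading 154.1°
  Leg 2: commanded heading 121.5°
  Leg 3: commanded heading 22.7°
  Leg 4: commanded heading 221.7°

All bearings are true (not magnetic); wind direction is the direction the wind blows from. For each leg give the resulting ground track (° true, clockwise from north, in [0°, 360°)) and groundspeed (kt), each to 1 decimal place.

Leg 1: heading 154.1°; drift +2.5° → track 156.6°, groundspeed 184.3 kt
Leg 2: heading 121.5°; drift -3.4° → track 118.1°, groundspeed 185.2 kt
Leg 3: heading 22.7°; drift -7.4° → track 15.3°, groundspeed 234.6 kt
Leg 4: heading 221.7°; drift +9.0° → track 230.7°, groundspeed 214.6 kt

Leg 1: track=156.6°, groundspeed=184.3 kt
Leg 2: track=118.1°, groundspeed=185.2 kt
Leg 3: track=15.3°, groundspeed=234.6 kt
Leg 4: track=230.7°, groundspeed=214.6 kt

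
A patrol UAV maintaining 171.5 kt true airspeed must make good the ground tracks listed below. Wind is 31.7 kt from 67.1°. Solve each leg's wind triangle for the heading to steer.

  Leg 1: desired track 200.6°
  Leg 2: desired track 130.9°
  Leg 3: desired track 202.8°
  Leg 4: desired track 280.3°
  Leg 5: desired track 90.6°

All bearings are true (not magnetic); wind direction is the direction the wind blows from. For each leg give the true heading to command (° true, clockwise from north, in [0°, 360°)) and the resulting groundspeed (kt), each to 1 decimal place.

Leg 1: desired track 200.6°; wind correction -7.7° → command heading 192.9°, groundspeed 191.8 kt
Leg 2: desired track 130.9°; wind correction -9.5° → command heading 121.4°, groundspeed 155.1 kt
Leg 3: desired track 202.8°; wind correction -7.4° → command heading 195.4°, groundspeed 192.8 kt
Leg 4: desired track 280.3°; wind correction +5.8° → command heading 286.1°, groundspeed 197.1 kt
Leg 5: desired track 90.6°; wind correction -4.2° → command heading 86.4°, groundspeed 142.0 kt

Leg 1: heading=192.9°, groundspeed=191.8 kt
Leg 2: heading=121.4°, groundspeed=155.1 kt
Leg 3: heading=195.4°, groundspeed=192.8 kt
Leg 4: heading=286.1°, groundspeed=197.1 kt
Leg 5: heading=86.4°, groundspeed=142.0 kt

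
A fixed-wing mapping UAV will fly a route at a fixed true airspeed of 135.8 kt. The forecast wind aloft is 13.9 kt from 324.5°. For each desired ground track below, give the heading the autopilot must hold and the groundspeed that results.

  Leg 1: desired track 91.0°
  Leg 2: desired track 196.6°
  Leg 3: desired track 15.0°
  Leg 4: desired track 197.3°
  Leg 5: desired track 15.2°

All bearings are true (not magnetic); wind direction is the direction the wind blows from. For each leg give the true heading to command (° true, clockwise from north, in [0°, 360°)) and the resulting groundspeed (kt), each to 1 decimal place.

Leg 1: desired track 91.0°; wind correction -4.7° → command heading 86.3°, groundspeed 143.6 kt
Leg 2: desired track 196.6°; wind correction +4.6° → command heading 201.2°, groundspeed 143.9 kt
Leg 3: desired track 15.0°; wind correction -4.5° → command heading 10.5°, groundspeed 126.5 kt
Leg 4: desired track 197.3°; wind correction +4.7° → command heading 202.0°, groundspeed 143.8 kt
Leg 5: desired track 15.2°; wind correction -4.5° → command heading 10.7°, groundspeed 126.6 kt

Leg 1: heading=86.3°, groundspeed=143.6 kt
Leg 2: heading=201.2°, groundspeed=143.9 kt
Leg 3: heading=10.5°, groundspeed=126.5 kt
Leg 4: heading=202.0°, groundspeed=143.8 kt
Leg 5: heading=10.7°, groundspeed=126.6 kt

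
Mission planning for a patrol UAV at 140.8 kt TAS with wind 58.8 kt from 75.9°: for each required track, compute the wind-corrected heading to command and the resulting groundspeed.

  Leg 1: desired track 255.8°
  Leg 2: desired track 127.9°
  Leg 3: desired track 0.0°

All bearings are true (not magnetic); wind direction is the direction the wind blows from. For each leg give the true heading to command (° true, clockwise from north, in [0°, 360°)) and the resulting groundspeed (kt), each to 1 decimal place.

Leg 1: desired track 255.8°; wind correction +0.0° → command heading 255.8°, groundspeed 199.6 kt
Leg 2: desired track 127.9°; wind correction -19.2° → command heading 108.7°, groundspeed 96.8 kt
Leg 3: desired track 0.0°; wind correction +23.9° → command heading 23.9°, groundspeed 114.4 kt

Leg 1: heading=255.8°, groundspeed=199.6 kt
Leg 2: heading=108.7°, groundspeed=96.8 kt
Leg 3: heading=23.9°, groundspeed=114.4 kt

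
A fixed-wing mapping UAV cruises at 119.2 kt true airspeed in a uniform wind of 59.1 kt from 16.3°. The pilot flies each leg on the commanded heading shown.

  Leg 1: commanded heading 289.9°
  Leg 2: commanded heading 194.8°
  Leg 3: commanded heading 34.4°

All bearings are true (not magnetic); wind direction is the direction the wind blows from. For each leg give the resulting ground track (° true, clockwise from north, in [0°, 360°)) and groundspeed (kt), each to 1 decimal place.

Leg 1: track=262.8°, groundspeed=129.7 kt
Leg 2: track=195.3°, groundspeed=178.3 kt
Leg 3: track=50.6°, groundspeed=65.6 kt

Leg 1: heading 289.9°; drift -27.1° → track 262.8°, groundspeed 129.7 kt
Leg 2: heading 194.8°; drift +0.5° → track 195.3°, groundspeed 178.3 kt
Leg 3: heading 34.4°; drift +16.2° → track 50.6°, groundspeed 65.6 kt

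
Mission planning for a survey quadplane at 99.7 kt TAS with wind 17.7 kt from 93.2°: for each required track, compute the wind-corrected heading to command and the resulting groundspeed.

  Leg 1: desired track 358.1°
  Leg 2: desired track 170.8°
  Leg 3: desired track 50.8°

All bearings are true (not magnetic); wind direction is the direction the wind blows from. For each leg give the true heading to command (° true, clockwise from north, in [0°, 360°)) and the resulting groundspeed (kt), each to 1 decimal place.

Leg 1: desired track 358.1°; wind correction +10.2° → command heading 8.3°, groundspeed 99.7 kt
Leg 2: desired track 170.8°; wind correction -10.0° → command heading 160.8°, groundspeed 94.4 kt
Leg 3: desired track 50.8°; wind correction +6.9° → command heading 57.7°, groundspeed 85.9 kt

Leg 1: heading=8.3°, groundspeed=99.7 kt
Leg 2: heading=160.8°, groundspeed=94.4 kt
Leg 3: heading=57.7°, groundspeed=85.9 kt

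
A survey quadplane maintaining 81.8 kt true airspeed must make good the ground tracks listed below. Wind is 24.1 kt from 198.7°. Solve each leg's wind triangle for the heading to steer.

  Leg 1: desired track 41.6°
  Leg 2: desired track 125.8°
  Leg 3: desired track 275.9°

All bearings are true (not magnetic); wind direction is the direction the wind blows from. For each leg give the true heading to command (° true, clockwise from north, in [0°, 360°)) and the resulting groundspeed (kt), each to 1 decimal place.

Leg 1: heading=48.2°, groundspeed=103.5 kt
Leg 2: heading=142.2°, groundspeed=71.4 kt
Leg 3: heading=259.2°, groundspeed=73.0 kt

Leg 1: desired track 41.6°; wind correction +6.6° → command heading 48.2°, groundspeed 103.5 kt
Leg 2: desired track 125.8°; wind correction +16.4° → command heading 142.2°, groundspeed 71.4 kt
Leg 3: desired track 275.9°; wind correction -16.7° → command heading 259.2°, groundspeed 73.0 kt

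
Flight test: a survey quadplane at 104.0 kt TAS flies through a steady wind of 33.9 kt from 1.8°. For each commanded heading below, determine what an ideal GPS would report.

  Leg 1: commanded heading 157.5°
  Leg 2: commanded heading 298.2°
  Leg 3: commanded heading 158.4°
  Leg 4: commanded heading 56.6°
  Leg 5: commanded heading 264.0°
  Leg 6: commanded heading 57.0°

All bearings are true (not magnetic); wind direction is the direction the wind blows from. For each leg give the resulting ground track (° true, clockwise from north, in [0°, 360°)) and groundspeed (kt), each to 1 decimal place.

Leg 1: heading 157.5°; drift +5.9° → track 163.4°, groundspeed 135.6 kt
Leg 2: heading 298.2°; drift -18.9° → track 279.3°, groundspeed 94.0 kt
Leg 3: heading 158.4°; drift +5.7° → track 164.1°, groundspeed 135.8 kt
Leg 4: heading 56.6°; drift +18.2° → track 74.8°, groundspeed 88.9 kt
Leg 5: heading 264.0°; drift -17.2° → track 246.8°, groundspeed 113.7 kt
Leg 6: heading 57.0°; drift +18.2° → track 75.2°, groundspeed 89.1 kt

Leg 1: track=163.4°, groundspeed=135.6 kt
Leg 2: track=279.3°, groundspeed=94.0 kt
Leg 3: track=164.1°, groundspeed=135.8 kt
Leg 4: track=74.8°, groundspeed=88.9 kt
Leg 5: track=246.8°, groundspeed=113.7 kt
Leg 6: track=75.2°, groundspeed=89.1 kt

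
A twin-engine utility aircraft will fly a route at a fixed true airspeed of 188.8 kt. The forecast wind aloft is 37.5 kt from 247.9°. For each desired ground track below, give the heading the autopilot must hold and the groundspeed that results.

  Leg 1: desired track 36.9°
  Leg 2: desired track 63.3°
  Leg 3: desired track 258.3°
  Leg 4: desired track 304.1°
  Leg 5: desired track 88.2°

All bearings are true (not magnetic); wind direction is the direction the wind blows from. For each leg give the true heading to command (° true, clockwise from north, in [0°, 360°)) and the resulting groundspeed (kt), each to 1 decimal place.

Leg 1: heading=31.0°, groundspeed=220.0 kt
Leg 2: heading=62.4°, groundspeed=226.2 kt
Leg 3: heading=256.2°, groundspeed=151.8 kt
Leg 4: heading=294.6°, groundspeed=165.3 kt
Leg 5: heading=92.2°, groundspeed=223.5 kt

Leg 1: desired track 36.9°; wind correction -5.9° → command heading 31.0°, groundspeed 220.0 kt
Leg 2: desired track 63.3°; wind correction -0.9° → command heading 62.4°, groundspeed 226.2 kt
Leg 3: desired track 258.3°; wind correction -2.1° → command heading 256.2°, groundspeed 151.8 kt
Leg 4: desired track 304.1°; wind correction -9.5° → command heading 294.6°, groundspeed 165.3 kt
Leg 5: desired track 88.2°; wind correction +4.0° → command heading 92.2°, groundspeed 223.5 kt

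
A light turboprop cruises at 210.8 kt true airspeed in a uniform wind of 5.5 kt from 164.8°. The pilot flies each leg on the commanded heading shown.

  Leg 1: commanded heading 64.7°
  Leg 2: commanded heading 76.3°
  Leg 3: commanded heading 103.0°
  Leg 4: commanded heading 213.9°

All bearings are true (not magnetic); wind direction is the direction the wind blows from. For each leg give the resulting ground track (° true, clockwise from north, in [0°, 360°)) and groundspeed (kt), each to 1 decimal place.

Leg 1: track=63.2°, groundspeed=211.8 kt
Leg 2: track=74.8°, groundspeed=210.7 kt
Leg 3: track=101.7°, groundspeed=208.3 kt
Leg 4: track=215.0°, groundspeed=207.2 kt

Leg 1: heading 64.7°; drift -1.5° → track 63.2°, groundspeed 211.8 kt
Leg 2: heading 76.3°; drift -1.5° → track 74.8°, groundspeed 210.7 kt
Leg 3: heading 103.0°; drift -1.3° → track 101.7°, groundspeed 208.3 kt
Leg 4: heading 213.9°; drift +1.1° → track 215.0°, groundspeed 207.2 kt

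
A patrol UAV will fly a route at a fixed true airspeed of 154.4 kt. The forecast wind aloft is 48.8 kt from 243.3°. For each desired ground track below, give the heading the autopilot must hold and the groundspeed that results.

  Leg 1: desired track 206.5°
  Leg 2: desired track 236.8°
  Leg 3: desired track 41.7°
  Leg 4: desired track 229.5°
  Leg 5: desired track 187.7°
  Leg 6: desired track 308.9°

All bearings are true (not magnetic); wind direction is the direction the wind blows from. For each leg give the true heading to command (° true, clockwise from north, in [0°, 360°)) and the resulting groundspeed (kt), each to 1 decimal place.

Leg 1: heading=217.4°, groundspeed=112.5 kt
Leg 2: heading=238.9°, groundspeed=105.8 kt
Leg 3: heading=35.0°, groundspeed=198.7 kt
Leg 4: heading=233.8°, groundspeed=106.6 kt
Leg 5: heading=202.8°, groundspeed=121.5 kt
Leg 6: heading=292.2°, groundspeed=127.7 kt

Leg 1: desired track 206.5°; wind correction +10.9° → command heading 217.4°, groundspeed 112.5 kt
Leg 2: desired track 236.8°; wind correction +2.1° → command heading 238.9°, groundspeed 105.8 kt
Leg 3: desired track 41.7°; wind correction -6.7° → command heading 35.0°, groundspeed 198.7 kt
Leg 4: desired track 229.5°; wind correction +4.3° → command heading 233.8°, groundspeed 106.6 kt
Leg 5: desired track 187.7°; wind correction +15.1° → command heading 202.8°, groundspeed 121.5 kt
Leg 6: desired track 308.9°; wind correction -16.7° → command heading 292.2°, groundspeed 127.7 kt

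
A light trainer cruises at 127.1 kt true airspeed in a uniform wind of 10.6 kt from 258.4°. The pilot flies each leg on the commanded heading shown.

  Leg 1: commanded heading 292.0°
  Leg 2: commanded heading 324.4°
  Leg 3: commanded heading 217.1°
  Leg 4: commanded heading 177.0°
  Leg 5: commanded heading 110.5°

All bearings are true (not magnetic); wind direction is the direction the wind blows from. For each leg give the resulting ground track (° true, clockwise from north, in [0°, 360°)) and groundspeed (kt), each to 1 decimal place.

Leg 1: track=294.8°, groundspeed=118.4 kt
Leg 2: track=328.9°, groundspeed=123.2 kt
Leg 3: track=213.7°, groundspeed=119.3 kt
Leg 4: track=172.2°, groundspeed=126.0 kt
Leg 5: track=108.1°, groundspeed=136.2 kt

Leg 1: heading 292.0°; drift +2.8° → track 294.8°, groundspeed 118.4 kt
Leg 2: heading 324.4°; drift +4.5° → track 328.9°, groundspeed 123.2 kt
Leg 3: heading 217.1°; drift -3.4° → track 213.7°, groundspeed 119.3 kt
Leg 4: heading 177.0°; drift -4.8° → track 172.2°, groundspeed 126.0 kt
Leg 5: heading 110.5°; drift -2.4° → track 108.1°, groundspeed 136.2 kt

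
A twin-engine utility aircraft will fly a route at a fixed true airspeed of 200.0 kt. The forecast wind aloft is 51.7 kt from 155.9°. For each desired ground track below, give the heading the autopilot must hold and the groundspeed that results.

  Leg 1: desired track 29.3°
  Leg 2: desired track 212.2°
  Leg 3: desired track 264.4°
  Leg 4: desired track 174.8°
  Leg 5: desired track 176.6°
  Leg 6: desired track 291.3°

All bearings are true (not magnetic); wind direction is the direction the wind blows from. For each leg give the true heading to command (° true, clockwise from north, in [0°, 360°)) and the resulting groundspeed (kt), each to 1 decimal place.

Leg 1: desired track 29.3°; wind correction +12.0° → command heading 41.3°, groundspeed 226.5 kt
Leg 2: desired track 212.2°; wind correction -12.4° → command heading 199.8°, groundspeed 166.6 kt
Leg 3: desired track 264.4°; wind correction -14.2° → command heading 250.2°, groundspeed 210.3 kt
Leg 4: desired track 174.8°; wind correction -4.8° → command heading 170.0°, groundspeed 150.4 kt
Leg 5: desired track 176.6°; wind correction -5.2° → command heading 171.4°, groundspeed 150.8 kt
Leg 6: desired track 291.3°; wind correction -10.5° → command heading 280.8°, groundspeed 233.5 kt

Leg 1: heading=41.3°, groundspeed=226.5 kt
Leg 2: heading=199.8°, groundspeed=166.6 kt
Leg 3: heading=250.2°, groundspeed=210.3 kt
Leg 4: heading=170.0°, groundspeed=150.4 kt
Leg 5: heading=171.4°, groundspeed=150.8 kt
Leg 6: heading=280.8°, groundspeed=233.5 kt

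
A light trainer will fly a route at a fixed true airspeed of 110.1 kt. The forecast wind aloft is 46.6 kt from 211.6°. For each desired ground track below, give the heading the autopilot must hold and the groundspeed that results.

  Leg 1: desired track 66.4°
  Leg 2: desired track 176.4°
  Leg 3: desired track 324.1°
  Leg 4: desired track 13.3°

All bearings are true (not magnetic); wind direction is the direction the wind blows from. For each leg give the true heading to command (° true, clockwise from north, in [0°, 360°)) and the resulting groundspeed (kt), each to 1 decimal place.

Leg 1: desired track 66.4°; wind correction +14.0° → command heading 80.4°, groundspeed 145.1 kt
Leg 2: desired track 176.4°; wind correction +14.1° → command heading 190.5°, groundspeed 68.7 kt
Leg 3: desired track 324.1°; wind correction -23.0° → command heading 301.1°, groundspeed 119.2 kt
Leg 4: desired track 13.3°; wind correction -7.6° → command heading 5.7°, groundspeed 153.4 kt

Leg 1: heading=80.4°, groundspeed=145.1 kt
Leg 2: heading=190.5°, groundspeed=68.7 kt
Leg 3: heading=301.1°, groundspeed=119.2 kt
Leg 4: heading=5.7°, groundspeed=153.4 kt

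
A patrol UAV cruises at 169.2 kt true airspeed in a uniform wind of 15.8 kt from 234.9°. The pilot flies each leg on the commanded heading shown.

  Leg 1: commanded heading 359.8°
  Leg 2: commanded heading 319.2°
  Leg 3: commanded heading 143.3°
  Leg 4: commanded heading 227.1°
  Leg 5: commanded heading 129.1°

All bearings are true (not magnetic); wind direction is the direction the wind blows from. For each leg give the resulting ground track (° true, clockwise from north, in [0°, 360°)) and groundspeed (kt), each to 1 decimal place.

Leg 1: heading 359.8°; drift +4.2° → track 4.0°, groundspeed 178.7 kt
Leg 2: heading 319.2°; drift +5.4° → track 324.6°, groundspeed 168.4 kt
Leg 3: heading 143.3°; drift -5.3° → track 138.0°, groundspeed 170.4 kt
Leg 4: heading 227.1°; drift -0.8° → track 226.3°, groundspeed 153.6 kt
Leg 5: heading 129.1°; drift -5.0° → track 124.1°, groundspeed 174.2 kt

Leg 1: track=4.0°, groundspeed=178.7 kt
Leg 2: track=324.6°, groundspeed=168.4 kt
Leg 3: track=138.0°, groundspeed=170.4 kt
Leg 4: track=226.3°, groundspeed=153.6 kt
Leg 5: track=124.1°, groundspeed=174.2 kt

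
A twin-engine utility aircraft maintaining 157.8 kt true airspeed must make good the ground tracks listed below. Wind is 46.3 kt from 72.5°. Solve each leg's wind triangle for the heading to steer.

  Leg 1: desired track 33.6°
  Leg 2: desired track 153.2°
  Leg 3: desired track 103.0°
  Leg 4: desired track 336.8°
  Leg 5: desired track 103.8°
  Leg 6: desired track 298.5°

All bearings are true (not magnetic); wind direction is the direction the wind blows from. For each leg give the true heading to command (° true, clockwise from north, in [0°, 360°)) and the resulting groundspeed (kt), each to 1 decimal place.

Leg 1: desired track 33.6°; wind correction +10.6° → command heading 44.2°, groundspeed 119.1 kt
Leg 2: desired track 153.2°; wind correction -16.8° → command heading 136.4°, groundspeed 143.6 kt
Leg 3: desired track 103.0°; wind correction -8.6° → command heading 94.4°, groundspeed 116.1 kt
Leg 4: desired track 336.8°; wind correction +17.0° → command heading 353.8°, groundspeed 155.5 kt
Leg 5: desired track 103.8°; wind correction -8.8° → command heading 95.0°, groundspeed 116.4 kt
Leg 6: desired track 298.5°; wind correction +12.2° → command heading 310.7°, groundspeed 186.4 kt

Leg 1: heading=44.2°, groundspeed=119.1 kt
Leg 2: heading=136.4°, groundspeed=143.6 kt
Leg 3: heading=94.4°, groundspeed=116.1 kt
Leg 4: heading=353.8°, groundspeed=155.5 kt
Leg 5: heading=95.0°, groundspeed=116.4 kt
Leg 6: heading=310.7°, groundspeed=186.4 kt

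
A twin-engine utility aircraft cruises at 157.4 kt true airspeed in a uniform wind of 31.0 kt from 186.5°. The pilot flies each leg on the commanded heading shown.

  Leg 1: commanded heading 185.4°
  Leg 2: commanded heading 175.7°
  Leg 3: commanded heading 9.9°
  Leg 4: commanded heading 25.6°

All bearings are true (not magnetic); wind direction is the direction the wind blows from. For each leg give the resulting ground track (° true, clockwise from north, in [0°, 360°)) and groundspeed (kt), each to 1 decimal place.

Leg 1: heading 185.4°; drift -0.3° → track 185.1°, groundspeed 126.4 kt
Leg 2: heading 175.7°; drift -2.6° → track 173.1°, groundspeed 127.1 kt
Leg 3: heading 9.9°; drift -0.6° → track 9.3°, groundspeed 188.4 kt
Leg 4: heading 25.6°; drift -3.1° → track 22.5°, groundspeed 187.0 kt

Leg 1: track=185.1°, groundspeed=126.4 kt
Leg 2: track=173.1°, groundspeed=127.1 kt
Leg 3: track=9.3°, groundspeed=188.4 kt
Leg 4: track=22.5°, groundspeed=187.0 kt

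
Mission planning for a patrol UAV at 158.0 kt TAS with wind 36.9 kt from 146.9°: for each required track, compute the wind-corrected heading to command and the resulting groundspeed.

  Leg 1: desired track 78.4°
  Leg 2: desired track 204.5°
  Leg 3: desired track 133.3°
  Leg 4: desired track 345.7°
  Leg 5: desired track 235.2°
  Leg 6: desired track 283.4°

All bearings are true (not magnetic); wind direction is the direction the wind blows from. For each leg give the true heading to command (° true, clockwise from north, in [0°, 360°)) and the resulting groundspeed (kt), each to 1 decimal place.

Leg 1: heading=91.0°, groundspeed=140.7 kt
Leg 2: heading=193.1°, groundspeed=135.1 kt
Leg 3: heading=136.4°, groundspeed=121.9 kt
Leg 4: heading=350.0°, groundspeed=192.5 kt
Leg 5: heading=221.7°, groundspeed=152.5 kt
Leg 6: heading=274.1°, groundspeed=182.7 kt

Leg 1: desired track 78.4°; wind correction +12.6° → command heading 91.0°, groundspeed 140.7 kt
Leg 2: desired track 204.5°; wind correction -11.4° → command heading 193.1°, groundspeed 135.1 kt
Leg 3: desired track 133.3°; wind correction +3.1° → command heading 136.4°, groundspeed 121.9 kt
Leg 4: desired track 345.7°; wind correction +4.3° → command heading 350.0°, groundspeed 192.5 kt
Leg 5: desired track 235.2°; wind correction -13.5° → command heading 221.7°, groundspeed 152.5 kt
Leg 6: desired track 283.4°; wind correction -9.3° → command heading 274.1°, groundspeed 182.7 kt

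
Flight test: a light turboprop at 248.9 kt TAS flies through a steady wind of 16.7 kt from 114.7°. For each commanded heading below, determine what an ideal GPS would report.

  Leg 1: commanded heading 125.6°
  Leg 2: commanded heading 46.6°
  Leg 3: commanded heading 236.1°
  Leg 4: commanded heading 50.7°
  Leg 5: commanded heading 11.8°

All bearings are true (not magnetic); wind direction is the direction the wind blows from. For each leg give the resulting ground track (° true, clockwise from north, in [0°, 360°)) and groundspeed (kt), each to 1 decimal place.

Leg 1: track=126.4°, groundspeed=232.5 kt
Leg 2: track=42.9°, groundspeed=243.2 kt
Leg 3: track=239.3°, groundspeed=258.0 kt
Leg 4: track=47.1°, groundspeed=242.0 kt
Leg 5: track=8.1°, groundspeed=253.2 kt

Leg 1: heading 125.6°; drift +0.8° → track 126.4°, groundspeed 232.5 kt
Leg 2: heading 46.6°; drift -3.7° → track 42.9°, groundspeed 243.2 kt
Leg 3: heading 236.1°; drift +3.2° → track 239.3°, groundspeed 258.0 kt
Leg 4: heading 50.7°; drift -3.6° → track 47.1°, groundspeed 242.0 kt
Leg 5: heading 11.8°; drift -3.7° → track 8.1°, groundspeed 253.2 kt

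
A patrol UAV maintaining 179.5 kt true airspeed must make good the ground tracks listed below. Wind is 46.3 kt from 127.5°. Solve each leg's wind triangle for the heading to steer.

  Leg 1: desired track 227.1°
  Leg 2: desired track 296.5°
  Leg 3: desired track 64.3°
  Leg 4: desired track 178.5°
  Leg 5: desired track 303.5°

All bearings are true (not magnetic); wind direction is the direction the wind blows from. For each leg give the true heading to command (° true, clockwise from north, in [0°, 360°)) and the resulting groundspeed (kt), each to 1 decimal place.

Leg 1: desired track 227.1°; wind correction -14.7° → command heading 212.4°, groundspeed 181.3 kt
Leg 2: desired track 296.5°; wind correction -2.8° → command heading 293.7°, groundspeed 224.7 kt
Leg 3: desired track 64.3°; wind correction +13.3° → command heading 77.6°, groundspeed 153.8 kt
Leg 4: desired track 178.5°; wind correction -11.6° → command heading 166.9°, groundspeed 146.7 kt
Leg 5: desired track 303.5°; wind correction -1.0° → command heading 302.5°, groundspeed 225.7 kt

Leg 1: heading=212.4°, groundspeed=181.3 kt
Leg 2: heading=293.7°, groundspeed=224.7 kt
Leg 3: heading=77.6°, groundspeed=153.8 kt
Leg 4: heading=166.9°, groundspeed=146.7 kt
Leg 5: heading=302.5°, groundspeed=225.7 kt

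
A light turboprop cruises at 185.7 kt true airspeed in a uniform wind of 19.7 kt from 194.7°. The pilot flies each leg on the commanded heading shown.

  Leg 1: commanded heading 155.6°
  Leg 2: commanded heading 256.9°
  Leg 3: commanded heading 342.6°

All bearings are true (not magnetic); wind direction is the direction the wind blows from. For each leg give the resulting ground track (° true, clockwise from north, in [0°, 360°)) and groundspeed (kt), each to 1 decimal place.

Leg 1: track=151.4°, groundspeed=170.9 kt
Leg 2: track=262.5°, groundspeed=177.4 kt
Leg 3: track=345.6°, groundspeed=202.7 kt

Leg 1: heading 155.6°; drift -4.2° → track 151.4°, groundspeed 170.9 kt
Leg 2: heading 256.9°; drift +5.6° → track 262.5°, groundspeed 177.4 kt
Leg 3: heading 342.6°; drift +3.0° → track 345.6°, groundspeed 202.7 kt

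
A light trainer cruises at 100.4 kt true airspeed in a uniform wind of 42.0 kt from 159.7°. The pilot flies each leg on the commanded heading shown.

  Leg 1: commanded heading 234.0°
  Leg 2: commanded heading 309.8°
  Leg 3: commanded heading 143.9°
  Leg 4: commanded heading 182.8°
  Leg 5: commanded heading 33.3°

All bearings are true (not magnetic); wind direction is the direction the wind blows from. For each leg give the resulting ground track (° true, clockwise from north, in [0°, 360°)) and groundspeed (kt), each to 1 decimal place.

Leg 1: track=258.4°, groundspeed=97.8 kt
Leg 2: track=318.5°, groundspeed=138.4 kt
Leg 3: track=133.1°, groundspeed=61.1 kt
Leg 4: track=197.7°, groundspeed=63.9 kt
Leg 5: track=18.2°, groundspeed=129.8 kt

Leg 1: heading 234.0°; drift +24.4° → track 258.4°, groundspeed 97.8 kt
Leg 2: heading 309.8°; drift +8.7° → track 318.5°, groundspeed 138.4 kt
Leg 3: heading 143.9°; drift -10.8° → track 133.1°, groundspeed 61.1 kt
Leg 4: heading 182.8°; drift +14.9° → track 197.7°, groundspeed 63.9 kt
Leg 5: heading 33.3°; drift -15.1° → track 18.2°, groundspeed 129.8 kt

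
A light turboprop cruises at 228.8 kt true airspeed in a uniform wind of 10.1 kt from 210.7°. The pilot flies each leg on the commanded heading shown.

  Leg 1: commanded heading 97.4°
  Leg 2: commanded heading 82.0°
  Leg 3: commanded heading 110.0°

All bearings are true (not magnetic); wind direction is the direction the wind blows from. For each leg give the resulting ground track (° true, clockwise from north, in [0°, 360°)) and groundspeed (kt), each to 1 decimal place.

Leg 1: track=95.1°, groundspeed=233.0 kt
Leg 2: track=80.1°, groundspeed=235.2 kt
Leg 3: track=107.5°, groundspeed=230.9 kt

Leg 1: heading 97.4°; drift -2.3° → track 95.1°, groundspeed 233.0 kt
Leg 2: heading 82.0°; drift -1.9° → track 80.1°, groundspeed 235.2 kt
Leg 3: heading 110.0°; drift -2.5° → track 107.5°, groundspeed 230.9 kt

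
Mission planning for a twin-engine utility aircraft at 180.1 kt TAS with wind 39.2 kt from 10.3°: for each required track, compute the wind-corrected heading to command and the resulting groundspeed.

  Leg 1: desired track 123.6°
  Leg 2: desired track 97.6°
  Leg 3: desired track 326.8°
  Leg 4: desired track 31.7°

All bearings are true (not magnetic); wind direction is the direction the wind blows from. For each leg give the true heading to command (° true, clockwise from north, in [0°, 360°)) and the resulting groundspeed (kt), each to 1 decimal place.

Leg 1: heading=112.1°, groundspeed=192.0 kt
Leg 2: heading=85.0°, groundspeed=173.9 kt
Leg 3: heading=335.4°, groundspeed=149.6 kt
Leg 4: heading=27.1°, groundspeed=143.0 kt

Leg 1: desired track 123.6°; wind correction -11.5° → command heading 112.1°, groundspeed 192.0 kt
Leg 2: desired track 97.6°; wind correction -12.6° → command heading 85.0°, groundspeed 173.9 kt
Leg 3: desired track 326.8°; wind correction +8.6° → command heading 335.4°, groundspeed 149.6 kt
Leg 4: desired track 31.7°; wind correction -4.6° → command heading 27.1°, groundspeed 143.0 kt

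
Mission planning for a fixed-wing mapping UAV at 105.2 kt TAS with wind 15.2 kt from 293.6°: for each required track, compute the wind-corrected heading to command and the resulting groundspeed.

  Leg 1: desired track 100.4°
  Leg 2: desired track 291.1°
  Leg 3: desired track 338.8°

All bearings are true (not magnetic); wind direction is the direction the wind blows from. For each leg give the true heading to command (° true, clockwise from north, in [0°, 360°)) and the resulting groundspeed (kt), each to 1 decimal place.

Leg 1: desired track 100.4°; wind correction -1.9° → command heading 98.5°, groundspeed 119.9 kt
Leg 2: desired track 291.1°; wind correction +0.4° → command heading 291.5°, groundspeed 90.0 kt
Leg 3: desired track 338.8°; wind correction -5.9° → command heading 332.9°, groundspeed 93.9 kt

Leg 1: heading=98.5°, groundspeed=119.9 kt
Leg 2: heading=291.5°, groundspeed=90.0 kt
Leg 3: heading=332.9°, groundspeed=93.9 kt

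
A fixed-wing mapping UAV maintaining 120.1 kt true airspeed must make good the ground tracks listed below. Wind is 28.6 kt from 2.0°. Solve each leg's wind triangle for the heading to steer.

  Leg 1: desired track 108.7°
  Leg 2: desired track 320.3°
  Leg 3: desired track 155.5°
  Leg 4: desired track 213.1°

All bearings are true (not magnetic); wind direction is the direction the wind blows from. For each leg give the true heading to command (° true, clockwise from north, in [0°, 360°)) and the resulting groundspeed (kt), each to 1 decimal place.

Leg 1: heading=95.5°, groundspeed=125.2 kt
Leg 2: heading=329.4°, groundspeed=97.2 kt
Leg 3: heading=149.4°, groundspeed=145.0 kt
Leg 4: heading=220.2°, groundspeed=143.7 kt

Leg 1: desired track 108.7°; wind correction -13.2° → command heading 95.5°, groundspeed 125.2 kt
Leg 2: desired track 320.3°; wind correction +9.1° → command heading 329.4°, groundspeed 97.2 kt
Leg 3: desired track 155.5°; wind correction -6.1° → command heading 149.4°, groundspeed 145.0 kt
Leg 4: desired track 213.1°; wind correction +7.1° → command heading 220.2°, groundspeed 143.7 kt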